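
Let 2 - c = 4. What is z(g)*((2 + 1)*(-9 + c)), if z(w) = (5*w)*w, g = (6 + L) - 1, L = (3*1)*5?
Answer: -66000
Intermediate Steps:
c = -2 (c = 2 - 1*4 = 2 - 4 = -2)
L = 15 (L = 3*5 = 15)
g = 20 (g = (6 + 15) - 1 = 21 - 1 = 20)
z(w) = 5*w**2
z(g)*((2 + 1)*(-9 + c)) = (5*20**2)*((2 + 1)*(-9 - 2)) = (5*400)*(3*(-11)) = 2000*(-33) = -66000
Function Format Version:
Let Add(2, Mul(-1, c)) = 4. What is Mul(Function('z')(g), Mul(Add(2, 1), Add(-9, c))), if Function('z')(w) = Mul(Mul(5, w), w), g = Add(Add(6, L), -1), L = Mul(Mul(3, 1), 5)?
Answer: -66000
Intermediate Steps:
c = -2 (c = Add(2, Mul(-1, 4)) = Add(2, -4) = -2)
L = 15 (L = Mul(3, 5) = 15)
g = 20 (g = Add(Add(6, 15), -1) = Add(21, -1) = 20)
Function('z')(w) = Mul(5, Pow(w, 2))
Mul(Function('z')(g), Mul(Add(2, 1), Add(-9, c))) = Mul(Mul(5, Pow(20, 2)), Mul(Add(2, 1), Add(-9, -2))) = Mul(Mul(5, 400), Mul(3, -11)) = Mul(2000, -33) = -66000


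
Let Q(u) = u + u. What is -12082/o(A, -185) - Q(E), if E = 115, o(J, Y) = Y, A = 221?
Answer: -30468/185 ≈ -164.69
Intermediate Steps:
Q(u) = 2*u
-12082/o(A, -185) - Q(E) = -12082/(-185) - 2*115 = -12082*(-1/185) - 1*230 = 12082/185 - 230 = -30468/185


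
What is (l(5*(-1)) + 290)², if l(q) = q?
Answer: 81225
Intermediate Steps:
(l(5*(-1)) + 290)² = (5*(-1) + 290)² = (-5 + 290)² = 285² = 81225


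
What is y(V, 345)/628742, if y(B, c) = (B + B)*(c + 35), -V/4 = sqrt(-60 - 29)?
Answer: -1520*I*sqrt(89)/314371 ≈ -0.045614*I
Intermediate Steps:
V = -4*I*sqrt(89) (V = -4*sqrt(-60 - 29) = -4*I*sqrt(89) ≈ -37.736*I)
y(B, c) = 2*B*(35 + c) (y(B, c) = (2*B)*(35 + c) = 2*B*(35 + c))
y(V, 345)/628742 = (2*(-4*I*sqrt(89))*(35 + 345))/628742 = (2*(-4*I*sqrt(89))*380)*(1/628742) = -3040*I*sqrt(89)*(1/628742) = -1520*I*sqrt(89)/314371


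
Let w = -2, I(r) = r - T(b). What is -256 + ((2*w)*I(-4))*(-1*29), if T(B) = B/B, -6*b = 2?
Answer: -836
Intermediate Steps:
b = -1/3 (b = -1/6*2 = -1/3 ≈ -0.33333)
T(B) = 1
I(r) = -1 + r (I(r) = r - 1*1 = r - 1 = -1 + r)
-256 + ((2*w)*I(-4))*(-1*29) = -256 + ((2*(-2))*(-1 - 4))*(-1*29) = -256 - 4*(-5)*(-29) = -256 + 20*(-29) = -256 - 580 = -836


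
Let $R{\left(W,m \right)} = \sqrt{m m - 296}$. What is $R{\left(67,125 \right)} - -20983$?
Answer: $20983 + \sqrt{15329} \approx 21107.0$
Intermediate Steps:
$R{\left(W,m \right)} = \sqrt{-296 + m^{2}}$ ($R{\left(W,m \right)} = \sqrt{m^{2} - 296} = \sqrt{-296 + m^{2}}$)
$R{\left(67,125 \right)} - -20983 = \sqrt{-296 + 125^{2}} - -20983 = \sqrt{-296 + 15625} + 20983 = \sqrt{15329} + 20983 = 20983 + \sqrt{15329}$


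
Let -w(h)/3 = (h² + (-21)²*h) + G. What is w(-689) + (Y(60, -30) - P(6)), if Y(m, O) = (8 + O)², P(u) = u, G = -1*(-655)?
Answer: -514103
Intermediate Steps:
G = 655
w(h) = -1965 - 1323*h - 3*h² (w(h) = -3*((h² + (-21)²*h) + 655) = -3*((h² + 441*h) + 655) = -3*(655 + h² + 441*h) = -1965 - 1323*h - 3*h²)
w(-689) + (Y(60, -30) - P(6)) = (-1965 - 1323*(-689) - 3*(-689)²) + ((8 - 30)² - 1*6) = (-1965 + 911547 - 3*474721) + ((-22)² - 6) = (-1965 + 911547 - 1424163) + (484 - 6) = -514581 + 478 = -514103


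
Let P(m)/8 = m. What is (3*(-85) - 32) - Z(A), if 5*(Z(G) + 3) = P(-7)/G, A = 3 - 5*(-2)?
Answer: -18404/65 ≈ -283.14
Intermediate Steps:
P(m) = 8*m
A = 13 (A = 3 + 10 = 13)
Z(G) = -3 - 56/(5*G) (Z(G) = -3 + ((8*(-7))/G)/5 = -3 + (-56/G)/5 = -3 - 56/(5*G))
(3*(-85) - 32) - Z(A) = (3*(-85) - 32) - (-3 - 56/5/13) = (-255 - 32) - (-3 - 56/5*1/13) = -287 - (-3 - 56/65) = -287 - 1*(-251/65) = -287 + 251/65 = -18404/65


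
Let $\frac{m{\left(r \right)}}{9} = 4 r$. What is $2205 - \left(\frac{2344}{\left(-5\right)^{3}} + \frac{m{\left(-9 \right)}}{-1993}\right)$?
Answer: $\frac{553951717}{249125} \approx 2223.6$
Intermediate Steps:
$m{\left(r \right)} = 36 r$ ($m{\left(r \right)} = 9 \cdot 4 r = 36 r$)
$2205 - \left(\frac{2344}{\left(-5\right)^{3}} + \frac{m{\left(-9 \right)}}{-1993}\right) = 2205 - \left(\frac{2344}{\left(-5\right)^{3}} + \frac{36 \left(-9\right)}{-1993}\right) = 2205 - \left(\frac{2344}{-125} - - \frac{324}{1993}\right) = 2205 - \left(2344 \left(- \frac{1}{125}\right) + \frac{324}{1993}\right) = 2205 - \left(- \frac{2344}{125} + \frac{324}{1993}\right) = 2205 - - \frac{4631092}{249125} = 2205 + \frac{4631092}{249125} = \frac{553951717}{249125}$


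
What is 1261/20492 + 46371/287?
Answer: 23185279/143444 ≈ 161.63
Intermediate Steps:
1261/20492 + 46371/287 = 1261*(1/20492) + 46371*(1/287) = 1261/20492 + 1131/7 = 23185279/143444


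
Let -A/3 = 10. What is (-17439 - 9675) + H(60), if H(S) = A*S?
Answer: -28914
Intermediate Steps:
A = -30 (A = -3*10 = -30)
H(S) = -30*S
(-17439 - 9675) + H(60) = (-17439 - 9675) - 30*60 = -27114 - 1800 = -28914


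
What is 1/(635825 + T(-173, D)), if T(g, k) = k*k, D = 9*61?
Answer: 1/937226 ≈ 1.0670e-6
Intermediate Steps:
D = 549
T(g, k) = k**2
1/(635825 + T(-173, D)) = 1/(635825 + 549**2) = 1/(635825 + 301401) = 1/937226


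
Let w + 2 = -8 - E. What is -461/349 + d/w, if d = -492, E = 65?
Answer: 45711/8725 ≈ 5.2391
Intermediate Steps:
w = -75 (w = -2 + (-8 - 1*65) = -2 + (-8 - 65) = -2 - 73 = -75)
-461/349 + d/w = -461/349 - 492/(-75) = -461*1/349 - 492*(-1/75) = -461/349 + 164/25 = 45711/8725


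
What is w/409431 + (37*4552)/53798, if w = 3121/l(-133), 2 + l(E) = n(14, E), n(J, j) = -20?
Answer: 20498760065/6548439414 ≈ 3.1303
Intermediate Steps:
l(E) = -22 (l(E) = -2 - 20 = -22)
w = -3121/22 (w = 3121/(-22) = 3121*(-1/22) = -3121/22 ≈ -141.86)
w/409431 + (37*4552)/53798 = -3121/22/409431 + (37*4552)/53798 = -3121/22*1/409431 + 168424*(1/53798) = -3121/9007482 + 2276/727 = 20498760065/6548439414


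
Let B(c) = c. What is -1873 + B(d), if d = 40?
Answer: -1833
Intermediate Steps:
-1873 + B(d) = -1873 + 40 = -1833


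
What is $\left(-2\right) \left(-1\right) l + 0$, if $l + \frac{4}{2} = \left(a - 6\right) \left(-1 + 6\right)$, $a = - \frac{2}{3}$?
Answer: $- \frac{212}{3} \approx -70.667$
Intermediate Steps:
$a = - \frac{2}{3}$ ($a = \left(-2\right) \frac{1}{3} = - \frac{2}{3} \approx -0.66667$)
$l = - \frac{106}{3}$ ($l = -2 + \left(- \frac{2}{3} - 6\right) \left(-1 + 6\right) = -2 - \frac{100}{3} = - \frac{106}{3} \approx -35.333$)
$\left(-2\right) \left(-1\right) l + 0 = \left(-2\right) \left(-1\right) \left(- \frac{106}{3}\right) + 0 = 2 \left(- \frac{106}{3}\right) + 0 = - \frac{212}{3} + 0 = - \frac{212}{3}$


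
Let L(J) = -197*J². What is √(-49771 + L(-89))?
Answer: 12*I*√11182 ≈ 1268.9*I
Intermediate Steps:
√(-49771 + L(-89)) = √(-49771 - 197*(-89)²) = √(-49771 - 197*7921) = √(-49771 - 1560437) = √(-1610208) = 12*I*√11182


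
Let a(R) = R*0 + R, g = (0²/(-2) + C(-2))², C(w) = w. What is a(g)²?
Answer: 16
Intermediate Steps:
g = 4 (g = (0²/(-2) - 2)² = (0*(-½) - 2)² = (0 - 2)² = (-2)² = 4)
a(R) = R (a(R) = 0 + R = R)
a(g)² = 4² = 16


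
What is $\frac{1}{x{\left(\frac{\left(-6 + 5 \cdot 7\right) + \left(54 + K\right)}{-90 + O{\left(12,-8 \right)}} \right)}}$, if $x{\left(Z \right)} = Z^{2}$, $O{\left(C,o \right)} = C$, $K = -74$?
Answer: $\frac{676}{9} \approx 75.111$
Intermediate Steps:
$\frac{1}{x{\left(\frac{\left(-6 + 5 \cdot 7\right) + \left(54 + K\right)}{-90 + O{\left(12,-8 \right)}} \right)}} = \frac{1}{\left(\frac{\left(-6 + 5 \cdot 7\right) + \left(54 - 74\right)}{-90 + 12}\right)^{2}} = \frac{1}{\left(\frac{\left(-6 + 35\right) - 20}{-78}\right)^{2}} = \frac{1}{\left(\left(29 - 20\right) \left(- \frac{1}{78}\right)\right)^{2}} = \frac{1}{\left(9 \left(- \frac{1}{78}\right)\right)^{2}} = \frac{1}{\left(- \frac{3}{26}\right)^{2}} = \frac{1}{\frac{9}{676}} = \frac{676}{9}$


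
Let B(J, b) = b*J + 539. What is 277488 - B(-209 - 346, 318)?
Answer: 453439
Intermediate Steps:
B(J, b) = 539 + J*b (B(J, b) = J*b + 539 = 539 + J*b)
277488 - B(-209 - 346, 318) = 277488 - (539 + (-209 - 346)*318) = 277488 - (539 - 555*318) = 277488 - (539 - 176490) = 277488 - 1*(-175951) = 277488 + 175951 = 453439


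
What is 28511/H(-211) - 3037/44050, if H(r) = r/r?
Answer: 1255906513/44050 ≈ 28511.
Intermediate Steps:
H(r) = 1
28511/H(-211) - 3037/44050 = 28511/1 - 3037/44050 = 28511*1 - 3037*1/44050 = 28511 - 3037/44050 = 1255906513/44050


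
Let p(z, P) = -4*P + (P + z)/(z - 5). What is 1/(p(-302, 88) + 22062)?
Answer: 307/6665184 ≈ 4.6060e-5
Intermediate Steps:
p(z, P) = -4*P + (P + z)/(-5 + z)
1/(p(-302, 88) + 22062) = 1/((-302 + 21*88 - 4*88*(-302))/(-5 - 302) + 22062) = 1/((-302 + 1848 + 106304)/(-307) + 22062) = 1/(-1/307*107850 + 22062) = 1/(-107850/307 + 22062) = 1/(6665184/307) = 307/6665184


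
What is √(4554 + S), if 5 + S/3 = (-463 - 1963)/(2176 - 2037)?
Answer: √86686377/139 ≈ 66.982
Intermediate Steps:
S = -9363/139 (S = -15 + 3*((-463 - 1963)/(2176 - 2037)) = -15 + 3*(-2426/139) = -15 - 7278/139 = -9363/139 ≈ -67.360)
√(4554 + S) = √(4554 - 9363/139) = √(623643/139) = √86686377/139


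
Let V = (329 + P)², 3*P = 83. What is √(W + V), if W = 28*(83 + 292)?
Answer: 10*√12394/3 ≈ 371.09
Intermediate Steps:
P = 83/3 (P = (⅓)*83 = 83/3 ≈ 27.667)
V = 1144900/9 (V = (329 + 83/3)² = (1070/3)² = 1144900/9 ≈ 1.2721e+5)
W = 10500 (W = 28*375 = 10500)
√(W + V) = √(10500 + 1144900/9) = √(1239400/9) = 10*√12394/3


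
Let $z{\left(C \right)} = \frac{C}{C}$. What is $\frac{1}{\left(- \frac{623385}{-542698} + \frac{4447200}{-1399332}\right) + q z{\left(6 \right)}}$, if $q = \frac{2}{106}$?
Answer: $- \frac{3354081493334}{6743522963467} \approx -0.49738$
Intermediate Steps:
$z{\left(C \right)} = 1$
$q = \frac{1}{53}$ ($q = 2 \cdot \frac{1}{106} = \frac{1}{53} \approx 0.018868$)
$\frac{1}{\left(- \frac{623385}{-542698} + \frac{4447200}{-1399332}\right) + q z{\left(6 \right)}} = \frac{1}{\left(- \frac{623385}{-542698} + \frac{4447200}{-1399332}\right) + \frac{1}{53} \cdot 1} = \frac{1}{\left(\left(-623385\right) \left(- \frac{1}{542698}\right) + 4447200 \left(- \frac{1}{1399332}\right)\right) + \frac{1}{53}} = \frac{1}{\left(\frac{623385}{542698} - \frac{370600}{116611}\right) + \frac{1}{53}} = \frac{1}{- \frac{128430330565}{63284556478} + \frac{1}{53}} = \frac{1}{- \frac{6743522963467}{3354081493334}} = - \frac{3354081493334}{6743522963467}$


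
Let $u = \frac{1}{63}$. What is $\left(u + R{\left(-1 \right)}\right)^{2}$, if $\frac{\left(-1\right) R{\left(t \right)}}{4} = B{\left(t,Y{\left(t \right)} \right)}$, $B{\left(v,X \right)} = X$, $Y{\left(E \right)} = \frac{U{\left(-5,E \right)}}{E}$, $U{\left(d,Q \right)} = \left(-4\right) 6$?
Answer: $\frac{36566209}{3969} \approx 9213.0$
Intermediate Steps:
$U{\left(d,Q \right)} = -24$
$Y{\left(E \right)} = - \frac{24}{E}$
$u = \frac{1}{63} \approx 0.015873$
$R{\left(t \right)} = \frac{96}{t}$ ($R{\left(t \right)} = - 4 \left(- \frac{24}{t}\right) = \frac{96}{t}$)
$\left(u + R{\left(-1 \right)}\right)^{2} = \left(\frac{1}{63} + \frac{96}{-1}\right)^{2} = \left(\frac{1}{63} + 96 \left(-1\right)\right)^{2} = \left(\frac{1}{63} - 96\right)^{2} = \left(- \frac{6047}{63}\right)^{2} = \frac{36566209}{3969}$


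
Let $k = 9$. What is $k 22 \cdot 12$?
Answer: $2376$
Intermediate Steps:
$k 22 \cdot 12 = 9 \cdot 22 \cdot 12 = 198 \cdot 12 = 2376$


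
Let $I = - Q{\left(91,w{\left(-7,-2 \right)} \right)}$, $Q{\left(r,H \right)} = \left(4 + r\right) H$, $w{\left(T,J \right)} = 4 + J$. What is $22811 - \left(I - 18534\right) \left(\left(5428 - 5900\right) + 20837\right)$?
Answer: $381337071$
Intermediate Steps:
$Q{\left(r,H \right)} = H \left(4 + r\right)$
$I = -190$ ($I = - \left(4 - 2\right) \left(4 + 91\right) = - 2 \cdot 95 = \left(-1\right) 190 = -190$)
$22811 - \left(I - 18534\right) \left(\left(5428 - 5900\right) + 20837\right) = 22811 - \left(-190 - 18534\right) \left(\left(5428 - 5900\right) + 20837\right) = 22811 - \left(-190 - 18534\right) \left(-472 + 20837\right) = 22811 - \left(-190 - 18534\right) 20365 = 22811 - \left(-18724\right) 20365 = 22811 - -381314260 = 22811 + 381314260 = 381337071$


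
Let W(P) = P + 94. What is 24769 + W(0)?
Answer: 24863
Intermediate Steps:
W(P) = 94 + P
24769 + W(0) = 24769 + (94 + 0) = 24769 + 94 = 24863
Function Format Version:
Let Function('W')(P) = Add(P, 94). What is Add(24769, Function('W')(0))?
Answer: 24863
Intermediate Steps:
Function('W')(P) = Add(94, P)
Add(24769, Function('W')(0)) = Add(24769, Add(94, 0)) = Add(24769, 94) = 24863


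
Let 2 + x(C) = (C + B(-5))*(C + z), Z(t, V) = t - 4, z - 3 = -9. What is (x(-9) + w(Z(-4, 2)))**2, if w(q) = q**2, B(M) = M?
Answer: 73984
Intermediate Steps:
z = -6 (z = 3 - 9 = -6)
Z(t, V) = -4 + t
x(C) = -2 + (-6 + C)*(-5 + C) (x(C) = -2 + (C - 5)*(C - 6) = -2 + (-5 + C)*(-6 + C) = -2 + (-6 + C)*(-5 + C))
(x(-9) + w(Z(-4, 2)))**2 = ((28 + (-9)**2 - 11*(-9)) + (-4 - 4)**2)**2 = ((28 + 81 + 99) + (-8)**2)**2 = (208 + 64)**2 = 272**2 = 73984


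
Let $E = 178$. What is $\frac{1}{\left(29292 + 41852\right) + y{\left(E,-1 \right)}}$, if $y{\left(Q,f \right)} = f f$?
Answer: $\frac{1}{71145} \approx 1.4056 \cdot 10^{-5}$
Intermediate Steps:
$y{\left(Q,f \right)} = f^{2}$
$\frac{1}{\left(29292 + 41852\right) + y{\left(E,-1 \right)}} = \frac{1}{\left(29292 + 41852\right) + \left(-1\right)^{2}} = \frac{1}{71144 + 1} = \frac{1}{71145}$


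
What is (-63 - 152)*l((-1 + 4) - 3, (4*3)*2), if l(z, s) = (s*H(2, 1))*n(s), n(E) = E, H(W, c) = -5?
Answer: 619200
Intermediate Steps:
l(z, s) = -5*s² (l(z, s) = (s*(-5))*s = (-5*s)*s = -5*s²)
(-63 - 152)*l((-1 + 4) - 3, (4*3)*2) = (-63 - 152)*(-5*((4*3)*2)²) = -(-1075)*(12*2)² = -(-1075)*24² = -(-1075)*576 = -215*(-2880) = 619200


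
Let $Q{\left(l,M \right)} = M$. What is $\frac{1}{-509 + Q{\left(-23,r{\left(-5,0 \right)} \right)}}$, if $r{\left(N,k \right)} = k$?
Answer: $- \frac{1}{509} \approx -0.0019646$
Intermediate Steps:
$\frac{1}{-509 + Q{\left(-23,r{\left(-5,0 \right)} \right)}} = \frac{1}{-509 + 0} = \frac{1}{-509} = - \frac{1}{509}$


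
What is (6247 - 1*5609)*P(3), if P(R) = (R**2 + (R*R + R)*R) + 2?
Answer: 29986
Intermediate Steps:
P(R) = 2 + R**2 + R*(R + R**2) (P(R) = (R**2 + (R**2 + R)*R) + 2 = (R**2 + (R + R**2)*R) + 2 = (R**2 + R*(R + R**2)) + 2 = 2 + R**2 + R*(R + R**2))
(6247 - 1*5609)*P(3) = (6247 - 1*5609)*(2 + 3**3 + 2*3**2) = (6247 - 5609)*(2 + 27 + 2*9) = 638*(2 + 27 + 18) = 638*47 = 29986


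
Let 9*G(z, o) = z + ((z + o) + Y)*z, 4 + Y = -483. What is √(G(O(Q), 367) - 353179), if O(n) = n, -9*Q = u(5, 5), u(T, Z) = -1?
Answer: I*√257468561/27 ≈ 594.29*I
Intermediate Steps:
Y = -487 (Y = -4 - 483 = -487)
Q = ⅑ (Q = -⅑*(-1) = ⅑ ≈ 0.11111)
G(z, o) = z/9 + z*(-487 + o + z)/9 (G(z, o) = (z + ((z + o) - 487)*z)/9 = (z + ((o + z) - 487)*z)/9 = (z + (-487 + o + z)*z)/9 = (z + z*(-487 + o + z))/9 = z/9 + z*(-487 + o + z)/9)
√(G(O(Q), 367) - 353179) = √((⅑)*(⅑)*(-486 + 367 + ⅑) - 353179) = √((⅑)*(⅑)*(-1070/9) - 353179) = √(-1070/729 - 353179) = √(-257468561/729) = I*√257468561/27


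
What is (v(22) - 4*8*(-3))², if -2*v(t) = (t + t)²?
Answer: 760384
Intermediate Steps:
v(t) = -2*t² (v(t) = -(t + t)²/2 = -4*t²/2 = -2*t²)
(v(22) - 4*8*(-3))² = (-2*22² - 4*8*(-3))² = (-2*484 - 32*(-3))² = (-968 + 96)² = (-872)² = 760384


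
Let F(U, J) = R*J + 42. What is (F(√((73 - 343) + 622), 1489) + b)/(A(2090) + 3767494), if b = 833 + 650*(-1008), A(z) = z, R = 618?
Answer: 265877/3769584 ≈ 0.070532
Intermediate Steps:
F(U, J) = 42 + 618*J (F(U, J) = 618*J + 42 = 42 + 618*J)
b = -654367 (b = 833 - 655200 = -654367)
(F(√((73 - 343) + 622), 1489) + b)/(A(2090) + 3767494) = ((42 + 618*1489) - 654367)/(2090 + 3767494) = ((42 + 920202) - 654367)/3769584 = (920244 - 654367)*(1/3769584) = 265877*(1/3769584) = 265877/3769584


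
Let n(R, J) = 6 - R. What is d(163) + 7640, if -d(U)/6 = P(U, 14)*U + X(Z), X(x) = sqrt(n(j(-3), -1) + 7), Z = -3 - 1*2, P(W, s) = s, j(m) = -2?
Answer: -6052 - 6*sqrt(15) ≈ -6075.2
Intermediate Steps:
Z = -5 (Z = -3 - 2 = -5)
X(x) = sqrt(15) (X(x) = sqrt((6 - 1*(-2)) + 7) = sqrt((6 + 2) + 7) = sqrt(8 + 7) = sqrt(15))
d(U) = -84*U - 6*sqrt(15) (d(U) = -6*(14*U + sqrt(15)) = -6*(sqrt(15) + 14*U) = -84*U - 6*sqrt(15))
d(163) + 7640 = (-84*163 - 6*sqrt(15)) + 7640 = (-13692 - 6*sqrt(15)) + 7640 = -6052 - 6*sqrt(15)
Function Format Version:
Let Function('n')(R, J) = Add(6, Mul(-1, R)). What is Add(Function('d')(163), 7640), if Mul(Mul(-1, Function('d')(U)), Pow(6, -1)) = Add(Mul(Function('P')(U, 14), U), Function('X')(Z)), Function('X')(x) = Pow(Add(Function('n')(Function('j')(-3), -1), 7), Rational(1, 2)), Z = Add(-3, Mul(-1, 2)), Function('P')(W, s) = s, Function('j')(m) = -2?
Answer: Add(-6052, Mul(-6, Pow(15, Rational(1, 2)))) ≈ -6075.2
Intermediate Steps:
Z = -5 (Z = Add(-3, -2) = -5)
Function('X')(x) = Pow(15, Rational(1, 2)) (Function('X')(x) = Pow(Add(Add(6, Mul(-1, -2)), 7), Rational(1, 2)) = Pow(Add(Add(6, 2), 7), Rational(1, 2)) = Pow(Add(8, 7), Rational(1, 2)) = Pow(15, Rational(1, 2)))
Function('d')(U) = Add(Mul(-84, U), Mul(-6, Pow(15, Rational(1, 2)))) (Function('d')(U) = Mul(-6, Add(Mul(14, U), Pow(15, Rational(1, 2)))) = Mul(-6, Add(Pow(15, Rational(1, 2)), Mul(14, U))) = Add(Mul(-84, U), Mul(-6, Pow(15, Rational(1, 2)))))
Add(Function('d')(163), 7640) = Add(Add(Mul(-84, 163), Mul(-6, Pow(15, Rational(1, 2)))), 7640) = Add(Add(-13692, Mul(-6, Pow(15, Rational(1, 2)))), 7640) = Add(-6052, Mul(-6, Pow(15, Rational(1, 2))))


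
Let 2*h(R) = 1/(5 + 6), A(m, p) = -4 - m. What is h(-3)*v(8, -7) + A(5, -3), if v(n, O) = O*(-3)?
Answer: -177/22 ≈ -8.0455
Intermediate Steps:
v(n, O) = -3*O
h(R) = 1/22 (h(R) = 1/(2*(5 + 6)) = (½)/11 = (½)*(1/11) = 1/22)
h(-3)*v(8, -7) + A(5, -3) = (-3*(-7))/22 + (-4 - 1*5) = (1/22)*21 + (-4 - 5) = 21/22 - 9 = -177/22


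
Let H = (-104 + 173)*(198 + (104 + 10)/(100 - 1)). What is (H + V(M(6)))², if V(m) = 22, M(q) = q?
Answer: 22921354404/121 ≈ 1.8943e+8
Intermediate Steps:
H = 151156/11 (H = 69*(198 + 114/99) = 69*(198 + 114*(1/99)) = 69*(198 + 38/33) = 69*(6572/33) = 151156/11 ≈ 13741.)
(H + V(M(6)))² = (151156/11 + 22)² = (151398/11)² = 22921354404/121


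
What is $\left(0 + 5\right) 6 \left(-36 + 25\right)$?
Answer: $-330$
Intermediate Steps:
$\left(0 + 5\right) 6 \left(-36 + 25\right) = 5 \cdot 6 \left(-11\right) = 30 \left(-11\right) = -330$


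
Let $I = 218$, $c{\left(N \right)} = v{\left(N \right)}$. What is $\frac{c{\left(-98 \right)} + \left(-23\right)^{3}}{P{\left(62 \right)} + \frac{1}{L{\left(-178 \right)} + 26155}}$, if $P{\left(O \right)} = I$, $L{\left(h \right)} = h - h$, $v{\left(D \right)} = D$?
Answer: $- \frac{320791075}{5701791} \approx -56.261$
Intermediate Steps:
$L{\left(h \right)} = 0$
$c{\left(N \right)} = N$
$P{\left(O \right)} = 218$
$\frac{c{\left(-98 \right)} + \left(-23\right)^{3}}{P{\left(62 \right)} + \frac{1}{L{\left(-178 \right)} + 26155}} = \frac{-98 + \left(-23\right)^{3}}{218 + \frac{1}{0 + 26155}} = \frac{-98 - 12167}{218 + \frac{1}{26155}} = - \frac{12265}{218 + \frac{1}{26155}} = - \frac{12265}{\frac{5701791}{26155}} = \left(-12265\right) \frac{26155}{5701791} = - \frac{320791075}{5701791}$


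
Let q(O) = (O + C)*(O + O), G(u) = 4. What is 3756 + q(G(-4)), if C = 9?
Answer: 3860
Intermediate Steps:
q(O) = 2*O*(9 + O) (q(O) = (O + 9)*(O + O) = (9 + O)*(2*O) = 2*O*(9 + O))
3756 + q(G(-4)) = 3756 + 2*4*(9 + 4) = 3756 + 2*4*13 = 3756 + 104 = 3860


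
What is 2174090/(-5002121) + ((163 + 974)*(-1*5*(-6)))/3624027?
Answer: -2569446171040/6042607187089 ≈ -0.42522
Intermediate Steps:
2174090/(-5002121) + ((163 + 974)*(-1*5*(-6)))/3624027 = 2174090*(-1/5002121) + (1137*(-5*(-6)))*(1/3624027) = -2174090/5002121 + (1137*30)*(1/3624027) = -2174090/5002121 + 34110*(1/3624027) = -2174090/5002121 + 11370/1208009 = -2569446171040/6042607187089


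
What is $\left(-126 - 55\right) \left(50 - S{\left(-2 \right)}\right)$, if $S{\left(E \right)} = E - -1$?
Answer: $-9231$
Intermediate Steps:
$S{\left(E \right)} = 1 + E$ ($S{\left(E \right)} = E + 1 = 1 + E$)
$\left(-126 - 55\right) \left(50 - S{\left(-2 \right)}\right) = \left(-126 - 55\right) \left(50 - \left(1 - 2\right)\right) = - 181 \left(50 - -1\right) = - 181 \left(50 + 1\right) = \left(-181\right) 51 = -9231$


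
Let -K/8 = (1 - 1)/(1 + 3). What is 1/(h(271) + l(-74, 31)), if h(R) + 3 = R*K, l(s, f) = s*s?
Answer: 1/5473 ≈ 0.00018272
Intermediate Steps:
l(s, f) = s²
K = 0 (K = -8*(1 - 1)/(1 + 3) = -0/4 = -8*0 = 0)
h(R) = -3 (h(R) = -3 + R*0 = -3 + 0 = -3)
1/(h(271) + l(-74, 31)) = 1/(-3 + (-74)²) = 1/(-3 + 5476) = 1/5473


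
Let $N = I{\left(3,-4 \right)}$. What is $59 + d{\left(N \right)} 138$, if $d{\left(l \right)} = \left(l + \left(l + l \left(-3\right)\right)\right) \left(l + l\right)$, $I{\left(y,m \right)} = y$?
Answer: $-2425$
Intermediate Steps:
$N = 3$
$d{\left(l \right)} = - 2 l^{2}$ ($d{\left(l \right)} = \left(l + \left(l - 3 l\right)\right) 2 l = \left(l - 2 l\right) 2 l = - l 2 l = - 2 l^{2}$)
$59 + d{\left(N \right)} 138 = 59 + - 2 \cdot 3^{2} \cdot 138 = 59 + \left(-2\right) 9 \cdot 138 = 59 - 2484 = -2425$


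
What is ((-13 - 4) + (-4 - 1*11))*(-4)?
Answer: 128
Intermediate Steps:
((-13 - 4) + (-4 - 1*11))*(-4) = (-17 + (-4 - 11))*(-4) = (-17 - 15)*(-4) = -32*(-4) = 128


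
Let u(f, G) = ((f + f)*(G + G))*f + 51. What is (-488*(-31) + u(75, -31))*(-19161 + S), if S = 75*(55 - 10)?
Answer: 10771119306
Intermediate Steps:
u(f, G) = 51 + 4*G*f² (u(f, G) = ((2*f)*(2*G))*f + 51 = (4*G*f)*f + 51 = 4*G*f² + 51 = 51 + 4*G*f²)
S = 3375 (S = 75*45 = 3375)
(-488*(-31) + u(75, -31))*(-19161 + S) = (-488*(-31) + (51 + 4*(-31)*75²))*(-19161 + 3375) = (15128 + (51 + 4*(-31)*5625))*(-15786) = (15128 + (51 - 697500))*(-15786) = (15128 - 697449)*(-15786) = -682321*(-15786) = 10771119306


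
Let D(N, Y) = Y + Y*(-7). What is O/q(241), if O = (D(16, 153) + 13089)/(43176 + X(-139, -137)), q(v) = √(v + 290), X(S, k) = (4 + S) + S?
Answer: 4057*√59/2531218 ≈ 0.012311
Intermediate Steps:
D(N, Y) = -6*Y (D(N, Y) = Y - 7*Y = -6*Y)
X(S, k) = 4 + 2*S
q(v) = √(290 + v)
O = 12171/42902 (O = (-6*153 + 13089)/(43176 + (4 + 2*(-139))) = (-918 + 13089)/(43176 + (4 - 278)) = 12171/(43176 - 274) = 12171/42902 ≈ 0.28369)
O/q(241) = 12171/(42902*(√(290 + 241))) = 12171/(42902*(√531)) = 12171/(42902*((3*√59))) = 12171*(√59/177)/42902 = 4057*√59/2531218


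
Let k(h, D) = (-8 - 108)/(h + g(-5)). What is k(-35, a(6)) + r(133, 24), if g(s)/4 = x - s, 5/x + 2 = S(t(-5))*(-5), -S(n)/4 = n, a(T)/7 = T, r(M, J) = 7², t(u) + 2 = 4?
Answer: 15679/275 ≈ 57.015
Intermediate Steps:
t(u) = 2 (t(u) = -2 + 4 = 2)
r(M, J) = 49
a(T) = 7*T
S(n) = -4*n
x = 5/38 (x = 5/(-2 - 4*2*(-5)) = 5/(-2 - 8*(-5)) = 5/(-2 + 40) = 5/38 ≈ 0.13158)
g(s) = 10/19 - 4*s (g(s) = 4*(5/38 - s) = 10/19 - 4*s)
k(h, D) = -116/(390/19 + h) (k(h, D) = (-8 - 108)/(h + (10/19 - 4*(-5))) = -116/(h + (10/19 + 20)) = -116/(h + 390/19) = -116/(390/19 + h))
k(-35, a(6)) + r(133, 24) = -2204/(390 + 19*(-35)) + 49 = -2204/(390 - 665) + 49 = -2204/(-275) + 49 = -2204*(-1/275) + 49 = 2204/275 + 49 = 15679/275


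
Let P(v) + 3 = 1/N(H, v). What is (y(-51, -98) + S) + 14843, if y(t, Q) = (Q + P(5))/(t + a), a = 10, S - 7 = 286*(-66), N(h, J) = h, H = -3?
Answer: -494894/123 ≈ -4023.5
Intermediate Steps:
S = -18869 (S = 7 + 286*(-66) = 7 - 18876 = -18869)
P(v) = -10/3 (P(v) = -3 + 1/(-3) = -3 - 1/3 = -10/3)
y(t, Q) = (-10/3 + Q)/(10 + t) (y(t, Q) = (Q - 10/3)/(t + 10) = (-10/3 + Q)/(10 + t))
(y(-51, -98) + S) + 14843 = ((-10/3 - 98)/(10 - 51) - 18869) + 14843 = (-304/3/(-41) - 18869) + 14843 = (-1/41*(-304/3) - 18869) + 14843 = (304/123 - 18869) + 14843 = -2320583/123 + 14843 = -494894/123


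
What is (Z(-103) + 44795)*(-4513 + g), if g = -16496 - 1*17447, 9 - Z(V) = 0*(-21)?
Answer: -1722982624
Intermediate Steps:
Z(V) = 9 (Z(V) = 9 - 0*(-21) = 9 - 1*0 = 9 + 0 = 9)
g = -33943 (g = -16496 - 17447 = -33943)
(Z(-103) + 44795)*(-4513 + g) = (9 + 44795)*(-4513 - 33943) = 44804*(-38456) = -1722982624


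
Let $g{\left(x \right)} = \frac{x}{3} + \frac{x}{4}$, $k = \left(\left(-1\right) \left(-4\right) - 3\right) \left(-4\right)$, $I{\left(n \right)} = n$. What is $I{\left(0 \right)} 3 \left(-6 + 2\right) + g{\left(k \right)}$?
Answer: $- \frac{7}{3} \approx -2.3333$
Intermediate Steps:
$k = -4$ ($k = \left(4 - 3\right) \left(-4\right) = 1 \left(-4\right) = -4$)
$g{\left(x \right)} = \frac{7 x}{12}$ ($g{\left(x \right)} = x \frac{1}{3} + x \frac{1}{4} = \frac{x}{3} + \frac{x}{4} = \frac{7 x}{12}$)
$I{\left(0 \right)} 3 \left(-6 + 2\right) + g{\left(k \right)} = 0 \cdot 3 \left(-6 + 2\right) + \frac{7}{12} \left(-4\right) = 0 \cdot 3 \left(-4\right) - \frac{7}{3} = 0 \left(-12\right) - \frac{7}{3} = 0 - \frac{7}{3} = - \frac{7}{3}$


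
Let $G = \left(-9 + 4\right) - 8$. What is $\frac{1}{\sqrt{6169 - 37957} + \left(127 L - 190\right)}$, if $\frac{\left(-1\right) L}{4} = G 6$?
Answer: $\frac{19717}{777536072} - \frac{3 i \sqrt{883}}{777536072} \approx 2.5358 \cdot 10^{-5} - 1.1465 \cdot 10^{-7} i$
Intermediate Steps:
$G = -13$ ($G = -5 - 8 = -13$)
$L = 312$ ($L = - 4 \left(\left(-13\right) 6\right) = \left(-4\right) \left(-78\right) = 312$)
$\frac{1}{\sqrt{6169 - 37957} + \left(127 L - 190\right)} = \frac{1}{\sqrt{6169 - 37957} + \left(127 \cdot 312 - 190\right)} = \frac{1}{\sqrt{-31788} + \left(39624 - 190\right)} = \frac{1}{6 i \sqrt{883} + 39434} = \frac{1}{39434 + 6 i \sqrt{883}}$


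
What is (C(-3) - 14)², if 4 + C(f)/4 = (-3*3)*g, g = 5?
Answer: 44100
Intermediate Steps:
C(f) = -196 (C(f) = -16 + 4*(-3*3*5) = -16 + 4*(-9*5) = -16 + 4*(-45) = -16 - 180 = -196)
(C(-3) - 14)² = (-196 - 14)² = (-210)² = 44100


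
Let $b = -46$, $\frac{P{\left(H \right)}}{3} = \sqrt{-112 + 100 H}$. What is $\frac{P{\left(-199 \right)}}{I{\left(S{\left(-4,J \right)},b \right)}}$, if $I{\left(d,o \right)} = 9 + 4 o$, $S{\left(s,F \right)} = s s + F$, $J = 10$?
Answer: $- \frac{6 i \sqrt{5003}}{175} \approx - 2.4251 i$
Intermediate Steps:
$S{\left(s,F \right)} = F + s^{2}$ ($S{\left(s,F \right)} = s^{2} + F = F + s^{2}$)
$P{\left(H \right)} = 3 \sqrt{-112 + 100 H}$
$\frac{P{\left(-199 \right)}}{I{\left(S{\left(-4,J \right)},b \right)}} = \frac{6 \sqrt{-28 + 25 \left(-199\right)}}{9 + 4 \left(-46\right)} = \frac{6 \sqrt{-28 - 4975}}{9 - 184} = \frac{6 \sqrt{-5003}}{-175} = 6 i \sqrt{5003} \left(- \frac{1}{175}\right) = - \frac{6 i \sqrt{5003}}{175}$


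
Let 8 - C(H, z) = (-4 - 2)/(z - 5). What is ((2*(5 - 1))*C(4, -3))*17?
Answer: 986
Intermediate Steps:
C(H, z) = 8 + 6/(-5 + z) (C(H, z) = 8 - (-4 - 2)/(z - 5) = 8 - (-6)/(-5 + z) = 8 + 6/(-5 + z))
((2*(5 - 1))*C(4, -3))*17 = ((2*(5 - 1))*(2*(-17 + 4*(-3))/(-5 - 3)))*17 = ((2*4)*(2*(-17 - 12)/(-8)))*17 = (8*(2*(-⅛)*(-29)))*17 = (8*(29/4))*17 = 58*17 = 986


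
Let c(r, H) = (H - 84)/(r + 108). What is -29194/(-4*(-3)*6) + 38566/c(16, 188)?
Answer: 21330067/468 ≈ 45577.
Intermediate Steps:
c(r, H) = (-84 + H)/(108 + r)
-29194/(-4*(-3)*6) + 38566/c(16, 188) = -29194/(-4*(-3)*6) + 38566/(((-84 + 188)/(108 + 16))) = -29194/(12*6) + 38566/((104/124)) = -29194/72 + 38566/(((1/124)*104)) = -29194*1/72 + 38566/(26/31) = -14597/36 + 38566*(31/26) = -14597/36 + 597773/13 = 21330067/468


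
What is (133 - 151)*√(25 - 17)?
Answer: -36*√2 ≈ -50.912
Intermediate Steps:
(133 - 151)*√(25 - 17) = -36*√2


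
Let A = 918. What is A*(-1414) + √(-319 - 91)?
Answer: -1298052 + I*√410 ≈ -1.2981e+6 + 20.248*I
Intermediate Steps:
A*(-1414) + √(-319 - 91) = 918*(-1414) + √(-319 - 91) = -1298052 + √(-410) = -1298052 + I*√410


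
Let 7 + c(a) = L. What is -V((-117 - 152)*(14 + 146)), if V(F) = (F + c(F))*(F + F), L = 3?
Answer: -3705227520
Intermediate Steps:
c(a) = -4 (c(a) = -7 + 3 = -4)
V(F) = 2*F*(-4 + F) (V(F) = (F - 4)*(F + F) = (-4 + F)*(2*F) = 2*F*(-4 + F))
-V((-117 - 152)*(14 + 146)) = -2*(-117 - 152)*(14 + 146)*(-4 + (-117 - 152)*(14 + 146)) = -2*(-269*160)*(-4 - 269*160) = -2*(-43040)*(-4 - 43040) = -2*(-43040)*(-43044) = -1*3705227520 = -3705227520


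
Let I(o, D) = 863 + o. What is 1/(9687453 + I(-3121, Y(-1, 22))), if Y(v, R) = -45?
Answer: 1/9685195 ≈ 1.0325e-7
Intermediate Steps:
1/(9687453 + I(-3121, Y(-1, 22))) = 1/(9687453 + (863 - 3121)) = 1/(9687453 - 2258) = 1/9685195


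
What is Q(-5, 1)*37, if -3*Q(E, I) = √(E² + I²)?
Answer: -37*√26/3 ≈ -62.888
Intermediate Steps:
Q(E, I) = -√(E² + I²)/3
Q(-5, 1)*37 = -√((-5)² + 1²)/3*37 = -√(25 + 1)/3*37 = -√26/3*37 = -37*√26/3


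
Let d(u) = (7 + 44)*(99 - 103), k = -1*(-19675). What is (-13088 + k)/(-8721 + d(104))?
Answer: -941/1275 ≈ -0.73804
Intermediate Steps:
k = 19675
d(u) = -204 (d(u) = 51*(-4) = -204)
(-13088 + k)/(-8721 + d(104)) = (-13088 + 19675)/(-8721 - 204) = 6587/(-8925) = 6587*(-1/8925) = -941/1275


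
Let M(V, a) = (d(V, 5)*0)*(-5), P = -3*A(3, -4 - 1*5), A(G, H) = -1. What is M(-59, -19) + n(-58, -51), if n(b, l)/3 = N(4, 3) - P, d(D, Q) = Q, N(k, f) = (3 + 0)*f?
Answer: 18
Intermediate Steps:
N(k, f) = 3*f
P = 3 (P = -3*(-1) = 3)
M(V, a) = 0 (M(V, a) = (5*0)*(-5) = 0*(-5) = 0)
n(b, l) = 18 (n(b, l) = 3*(3*3 - 1*3) = 3*(9 - 3) = 3*6 = 18)
M(-59, -19) + n(-58, -51) = 0 + 18 = 18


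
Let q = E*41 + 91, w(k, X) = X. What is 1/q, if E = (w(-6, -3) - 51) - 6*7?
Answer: -1/3845 ≈ -0.00026008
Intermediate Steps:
E = -96 (E = (-3 - 51) - 6*7 = -54 - 42 = -96)
q = -3845 (q = -96*41 + 91 = -3936 + 91 = -3845)
1/q = 1/(-3845) = -1/3845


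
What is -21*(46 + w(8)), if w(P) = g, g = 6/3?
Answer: -1008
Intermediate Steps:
g = 2 (g = 6*(1/3) = 2)
w(P) = 2
-21*(46 + w(8)) = -21*(46 + 2) = -21*48 = -1008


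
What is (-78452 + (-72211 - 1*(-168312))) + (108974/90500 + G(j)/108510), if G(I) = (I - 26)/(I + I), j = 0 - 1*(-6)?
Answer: 12999580515968/736511625 ≈ 17650.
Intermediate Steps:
j = 6 (j = 0 + 6 = 6)
G(I) = (-26 + I)/(2*I) (G(I) = (-26 + I)/((2*I)) = (-26 + I)*(1/(2*I)) = (-26 + I)/(2*I))
(-78452 + (-72211 - 1*(-168312))) + (108974/90500 + G(j)/108510) = (-78452 + (-72211 - 1*(-168312))) + (108974/90500 + ((½)*(-26 + 6)/6)/108510) = (-78452 + (-72211 + 168312)) + (108974*(1/90500) + ((½)*(⅙)*(-20))*(1/108510)) = (-78452 + 96101) + (54487/45250 - 5/3*1/108510) = 17649 + (54487/45250 - 1/65106) = 17649 + 886846343/736511625 = 12999580515968/736511625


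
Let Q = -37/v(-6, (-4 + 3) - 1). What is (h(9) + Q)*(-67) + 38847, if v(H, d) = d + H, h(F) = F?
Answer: 303473/8 ≈ 37934.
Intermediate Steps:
v(H, d) = H + d
Q = 37/8 (Q = -37/(-6 + ((-4 + 3) - 1)) = -37/(-6 + (-1 - 1)) = -37/(-6 - 2) = -37/(-8) = -37*(-⅛) = 37/8 ≈ 4.6250)
(h(9) + Q)*(-67) + 38847 = (9 + 37/8)*(-67) + 38847 = (109/8)*(-67) + 38847 = -7303/8 + 38847 = 303473/8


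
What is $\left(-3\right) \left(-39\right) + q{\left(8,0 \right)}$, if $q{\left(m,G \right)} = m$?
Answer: $125$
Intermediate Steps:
$\left(-3\right) \left(-39\right) + q{\left(8,0 \right)} = \left(-3\right) \left(-39\right) + 8 = 117 + 8 = 125$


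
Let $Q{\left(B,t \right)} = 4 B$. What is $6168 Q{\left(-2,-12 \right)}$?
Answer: $-49344$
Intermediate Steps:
$6168 Q{\left(-2,-12 \right)} = 6168 \cdot 4 \left(-2\right) = 6168 \left(-8\right) = -49344$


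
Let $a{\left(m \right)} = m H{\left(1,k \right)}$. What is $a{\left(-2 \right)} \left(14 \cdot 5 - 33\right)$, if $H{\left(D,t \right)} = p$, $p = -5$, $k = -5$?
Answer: $370$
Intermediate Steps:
$H{\left(D,t \right)} = -5$
$a{\left(m \right)} = - 5 m$ ($a{\left(m \right)} = m \left(-5\right) = - 5 m$)
$a{\left(-2 \right)} \left(14 \cdot 5 - 33\right) = \left(-5\right) \left(-2\right) \left(14 \cdot 5 - 33\right) = 10 \left(70 - 33\right) = 10 \cdot 37 = 370$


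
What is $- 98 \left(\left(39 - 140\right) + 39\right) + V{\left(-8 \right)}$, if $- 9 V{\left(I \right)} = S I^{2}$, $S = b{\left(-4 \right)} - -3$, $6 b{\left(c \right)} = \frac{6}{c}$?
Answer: $\frac{54508}{9} \approx 6056.4$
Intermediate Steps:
$b{\left(c \right)} = \frac{1}{c}$ ($b{\left(c \right)} = \frac{6 \frac{1}{c}}{6} = \frac{1}{c}$)
$S = \frac{11}{4}$ ($S = \frac{1}{-4} - -3 = - \frac{1}{4} + 3 = \frac{11}{4} \approx 2.75$)
$V{\left(I \right)} = - \frac{11 I^{2}}{36}$ ($V{\left(I \right)} = - \frac{\frac{11}{4} I^{2}}{9} = - \frac{11 I^{2}}{36}$)
$- 98 \left(\left(39 - 140\right) + 39\right) + V{\left(-8 \right)} = - 98 \left(\left(39 - 140\right) + 39\right) - \frac{11 \left(-8\right)^{2}}{36} = - 98 \left(-101 + 39\right) - \frac{176}{9} = \left(-98\right) \left(-62\right) - \frac{176}{9} = 6076 - \frac{176}{9} = \frac{54508}{9}$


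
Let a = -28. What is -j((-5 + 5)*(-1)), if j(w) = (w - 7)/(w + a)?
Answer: -¼ ≈ -0.25000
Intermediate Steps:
j(w) = (-7 + w)/(-28 + w) (j(w) = (w - 7)/(w - 28) = (-7 + w)/(-28 + w))
-j((-5 + 5)*(-1)) = -(-7 + (-5 + 5)*(-1))/(-28 + (-5 + 5)*(-1)) = -(-7 + 0*(-1))/(-28 + 0*(-1)) = -(-7 + 0)/(-28 + 0) = -(-7)/(-28) = -(-1)*(-7)/28 = -1*¼ = -¼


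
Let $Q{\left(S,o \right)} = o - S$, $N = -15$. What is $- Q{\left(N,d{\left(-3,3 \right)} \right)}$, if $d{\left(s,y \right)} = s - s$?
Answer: $-15$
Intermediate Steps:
$d{\left(s,y \right)} = 0$
$- Q{\left(N,d{\left(-3,3 \right)} \right)} = - (0 - -15) = - (0 + 15) = \left(-1\right) 15 = -15$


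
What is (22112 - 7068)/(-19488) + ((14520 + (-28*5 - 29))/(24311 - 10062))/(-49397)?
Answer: -2647279303205/3429195459816 ≈ -0.77198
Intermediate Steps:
(22112 - 7068)/(-19488) + ((14520 + (-28*5 - 29))/(24311 - 10062))/(-49397) = 15044*(-1/19488) + ((14520 + (-140 - 29))/14249)*(-1/49397) = -3761/4872 + ((14520 - 169)*(1/14249))*(-1/49397) = -3761/4872 + (14351*(1/14249))*(-1/49397) = -3761/4872 + (14351/14249)*(-1/49397) = -3761/4872 - 14351/703857853 = -2647279303205/3429195459816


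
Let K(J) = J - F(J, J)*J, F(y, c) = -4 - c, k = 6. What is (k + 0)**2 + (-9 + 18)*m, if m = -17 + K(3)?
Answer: 99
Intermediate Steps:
K(J) = J - J*(-4 - J) (K(J) = J - (-4 - J)*J = J - J*(-4 - J))
m = 7 (m = -17 + 3*(5 + 3) = -17 + 3*8 = -17 + 24 = 7)
(k + 0)**2 + (-9 + 18)*m = (6 + 0)**2 + (-9 + 18)*7 = 6**2 + 9*7 = 36 + 63 = 99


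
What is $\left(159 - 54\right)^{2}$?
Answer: $11025$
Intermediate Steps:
$\left(159 - 54\right)^{2} = 105^{2} = 11025$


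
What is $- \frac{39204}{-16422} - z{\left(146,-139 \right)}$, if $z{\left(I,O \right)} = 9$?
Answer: $- \frac{18099}{2737} \approx -6.6127$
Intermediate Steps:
$- \frac{39204}{-16422} - z{\left(146,-139 \right)} = - \frac{39204}{-16422} - 9 = \left(-39204\right) \left(- \frac{1}{16422}\right) - 9 = \frac{6534}{2737} - 9 = - \frac{18099}{2737}$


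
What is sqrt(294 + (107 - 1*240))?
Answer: sqrt(161) ≈ 12.689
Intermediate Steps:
sqrt(294 + (107 - 1*240)) = sqrt(294 + (107 - 240)) = sqrt(294 - 133) = sqrt(161)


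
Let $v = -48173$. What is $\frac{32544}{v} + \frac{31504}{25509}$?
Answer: $\frac{62497936}{111713187} \approx 0.55945$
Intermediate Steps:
$\frac{32544}{v} + \frac{31504}{25509} = \frac{32544}{-48173} + \frac{31504}{25509} = 32544 \left(- \frac{1}{48173}\right) + 31504 \cdot \frac{1}{25509} = - \frac{32544}{48173} + \frac{2864}{2319} = \frac{62497936}{111713187}$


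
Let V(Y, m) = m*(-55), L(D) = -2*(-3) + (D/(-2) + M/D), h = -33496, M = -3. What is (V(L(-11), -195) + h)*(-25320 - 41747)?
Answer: 1527182657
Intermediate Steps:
L(D) = 6 - 3/D - D/2 (L(D) = -2*(-3) + (D/(-2) - 3/D) = 6 + (D*(-1/2) - 3/D) = 6 + (-D/2 - 3/D) = 6 + (-3/D - D/2) = 6 - 3/D - D/2)
V(Y, m) = -55*m
(V(L(-11), -195) + h)*(-25320 - 41747) = (-55*(-195) - 33496)*(-25320 - 41747) = (10725 - 33496)*(-67067) = -22771*(-67067) = 1527182657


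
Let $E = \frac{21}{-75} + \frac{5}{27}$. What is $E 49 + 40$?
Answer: $\frac{23864}{675} \approx 35.354$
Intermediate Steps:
$E = - \frac{64}{675}$ ($E = 21 \left(- \frac{1}{75}\right) + 5 \cdot \frac{1}{27} = - \frac{7}{25} + \frac{5}{27} = - \frac{64}{675} \approx -0.094815$)
$E 49 + 40 = \left(- \frac{64}{675}\right) 49 + 40 = - \frac{3136}{675} + 40 = \frac{23864}{675}$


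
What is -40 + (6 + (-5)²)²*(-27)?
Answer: -25987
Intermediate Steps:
-40 + (6 + (-5)²)²*(-27) = -40 + (6 + 25)²*(-27) = -40 + 31²*(-27) = -40 + 961*(-27) = -40 - 25947 = -25987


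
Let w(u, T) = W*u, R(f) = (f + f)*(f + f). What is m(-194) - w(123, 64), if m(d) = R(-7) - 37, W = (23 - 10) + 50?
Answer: -7590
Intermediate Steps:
R(f) = 4*f² (R(f) = (2*f)*(2*f) = 4*f²)
W = 63 (W = 13 + 50 = 63)
w(u, T) = 63*u
m(d) = 159 (m(d) = 4*(-7)² - 37 = 4*49 - 37 = 196 - 37 = 159)
m(-194) - w(123, 64) = 159 - 63*123 = 159 - 1*7749 = 159 - 7749 = -7590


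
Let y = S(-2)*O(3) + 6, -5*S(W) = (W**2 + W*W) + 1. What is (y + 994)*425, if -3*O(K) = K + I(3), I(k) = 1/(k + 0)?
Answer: 425850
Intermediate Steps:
I(k) = 1/k
O(K) = -1/9 - K/3 (O(K) = -(K + 1/3)/3 = -(1/3 + K)/3 = -1/9 - K/3)
S(W) = -1/5 - 2*W**2/5 (S(W) = -((W**2 + W*W) + 1)/5 = -((W**2 + W**2) + 1)/5 = -(2*W**2 + 1)/5 = -(1 + 2*W**2)/5 = -1/5 - 2*W**2/5)
y = 8 (y = (-1/5 - 2/5*(-2)**2)*(-1/9 - 1/3*3) + 6 = (-1/5 - 2/5*4)*(-1/9 - 1) + 6 = (-1/5 - 8/5)*(-10/9) + 6 = -9/5*(-10/9) + 6 = 2 + 6 = 8)
(y + 994)*425 = (8 + 994)*425 = 1002*425 = 425850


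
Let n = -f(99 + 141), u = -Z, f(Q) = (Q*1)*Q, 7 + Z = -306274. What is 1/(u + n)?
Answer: 1/248681 ≈ 4.0212e-6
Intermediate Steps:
Z = -306281 (Z = -7 - 306274 = -306281)
f(Q) = Q² (f(Q) = Q*Q = Q²)
u = 306281 (u = -1*(-306281) = 306281)
n = -57600 (n = -(99 + 141)² = -1*240² = -1*57600 = -57600)
1/(u + n) = 1/(306281 - 57600) = 1/248681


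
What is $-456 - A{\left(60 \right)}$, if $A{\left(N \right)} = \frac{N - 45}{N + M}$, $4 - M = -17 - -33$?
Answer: $- \frac{7301}{16} \approx -456.31$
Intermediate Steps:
$M = -12$ ($M = 4 - \left(-17 - -33\right) = 4 - \left(-17 + 33\right) = 4 - 16 = -12$)
$A{\left(N \right)} = \frac{-45 + N}{-12 + N}$ ($A{\left(N \right)} = \frac{N - 45}{N - 12} = \frac{-45 + N}{-12 + N}$)
$-456 - A{\left(60 \right)} = -456 - \frac{-45 + 60}{-12 + 60} = -456 - \frac{1}{48} \cdot 15 = -456 - \frac{5}{16} = - \frac{7301}{16}$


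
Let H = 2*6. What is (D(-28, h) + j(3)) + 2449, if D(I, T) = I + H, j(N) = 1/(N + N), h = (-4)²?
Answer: 14599/6 ≈ 2433.2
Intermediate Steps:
H = 12
h = 16
j(N) = 1/(2*N)
D(I, T) = 12 + I (D(I, T) = I + 12 = 12 + I)
(D(-28, h) + j(3)) + 2449 = ((12 - 28) + (½)/3) + 2449 = (-16 + (½)*(⅓)) + 2449 = (-16 + ⅙) + 2449 = -95/6 + 2449 = 14599/6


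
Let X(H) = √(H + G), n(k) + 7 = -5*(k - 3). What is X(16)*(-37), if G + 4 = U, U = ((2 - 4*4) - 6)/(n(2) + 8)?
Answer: -37*√78/3 ≈ -108.93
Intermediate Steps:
n(k) = 8 - 5*k (n(k) = -7 - 5*(k - 3) = -7 - 5*(-3 + k) = -7 + (15 - 5*k) = 8 - 5*k)
U = -10/3 (U = ((2 - 4*4) - 6)/((8 - 5*2) + 8) = ((2 - 16) - 6)/((8 - 10) + 8) = (-14 - 6)/(-2 + 8) = -20/6 = -20*⅙ = -10/3 ≈ -3.3333)
G = -22/3 (G = -4 - 10/3 = -22/3 ≈ -7.3333)
X(H) = √(-22/3 + H) (X(H) = √(H - 22/3) = √(-22/3 + H))
X(16)*(-37) = (√(-66 + 9*16)/3)*(-37) = (√(-66 + 144)/3)*(-37) = (√78/3)*(-37) = -37*√78/3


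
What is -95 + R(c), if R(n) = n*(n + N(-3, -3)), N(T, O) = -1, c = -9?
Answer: -5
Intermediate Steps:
R(n) = n*(-1 + n) (R(n) = n*(n - 1) = n*(-1 + n))
-95 + R(c) = -95 - 9*(-1 - 9) = -95 - 9*(-10) = -95 + 90 = -5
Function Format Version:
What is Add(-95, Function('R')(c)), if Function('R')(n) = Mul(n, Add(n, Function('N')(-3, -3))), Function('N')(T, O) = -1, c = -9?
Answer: -5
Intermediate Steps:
Function('R')(n) = Mul(n, Add(-1, n)) (Function('R')(n) = Mul(n, Add(n, -1)) = Mul(n, Add(-1, n)))
Add(-95, Function('R')(c)) = Add(-95, Mul(-9, Add(-1, -9))) = Add(-95, Mul(-9, -10)) = Add(-95, 90) = -5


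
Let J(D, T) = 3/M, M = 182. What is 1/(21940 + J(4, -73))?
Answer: 182/3993083 ≈ 4.5579e-5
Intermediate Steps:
J(D, T) = 3/182
1/(21940 + J(4, -73)) = 1/(21940 + 3/182) = 1/(3993083/182) = 182/3993083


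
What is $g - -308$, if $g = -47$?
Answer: $261$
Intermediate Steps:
$g - -308 = -47 - -308 = -47 + 308 = 261$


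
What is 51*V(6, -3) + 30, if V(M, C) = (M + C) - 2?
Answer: 81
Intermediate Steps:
V(M, C) = -2 + C + M (V(M, C) = (C + M) - 2 = -2 + C + M)
51*V(6, -3) + 30 = 51*(-2 - 3 + 6) + 30 = 51*1 + 30 = 51 + 30 = 81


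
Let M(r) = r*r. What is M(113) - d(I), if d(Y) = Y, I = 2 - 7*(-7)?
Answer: 12718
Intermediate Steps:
I = 51 (I = 2 + 49 = 51)
M(r) = r²
M(113) - d(I) = 113² - 1*51 = 12769 - 51 = 12718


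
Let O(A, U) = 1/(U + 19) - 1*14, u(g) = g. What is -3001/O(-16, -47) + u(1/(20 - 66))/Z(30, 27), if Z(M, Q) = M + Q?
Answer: 73440341/343482 ≈ 213.81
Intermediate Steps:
O(A, U) = -14 + 1/(19 + U) (O(A, U) = 1/(19 + U) - 14 = -14 + 1/(19 + U))
-3001/O(-16, -47) + u(1/(20 - 66))/Z(30, 27) = -3001*(19 - 47)/(-265 - 14*(-47)) + 1/((20 - 66)*(30 + 27)) = -3001*(-28/(-265 + 658)) + 1/(-46*57) = -3001/((-1/28*393)) - 1/46*1/57 = -3001/(-393/28) - 1/2622 = -3001*(-28/393) - 1/2622 = 84028/393 - 1/2622 = 73440341/343482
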